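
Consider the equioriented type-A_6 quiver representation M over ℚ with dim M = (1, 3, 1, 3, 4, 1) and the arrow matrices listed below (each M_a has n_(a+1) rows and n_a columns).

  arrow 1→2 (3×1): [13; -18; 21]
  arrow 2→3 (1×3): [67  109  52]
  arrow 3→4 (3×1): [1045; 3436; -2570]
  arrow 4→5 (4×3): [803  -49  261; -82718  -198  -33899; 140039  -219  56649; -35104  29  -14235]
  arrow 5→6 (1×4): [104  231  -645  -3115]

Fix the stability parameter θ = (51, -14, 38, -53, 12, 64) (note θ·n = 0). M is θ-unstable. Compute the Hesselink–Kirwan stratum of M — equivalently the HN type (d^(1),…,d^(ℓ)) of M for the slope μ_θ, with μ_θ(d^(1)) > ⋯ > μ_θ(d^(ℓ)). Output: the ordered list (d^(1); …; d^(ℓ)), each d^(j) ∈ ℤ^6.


Interval decomposition of M: I[1,6], I[2,2]^2, I[4,5]^2, I[5,5].
HN type (ℓ=5): μ^(1)=64; μ^(2)=12; μ^(3)=11/2; μ^(4)=-14; μ^(5)=-53

((0, 0, 0, 0, 0, 1); (0, 0, 0, 0, 4, 0); (1, 1, 1, 1, 0, 0); (0, 2, 0, 0, 0, 0); (0, 0, 0, 2, 0, 0))


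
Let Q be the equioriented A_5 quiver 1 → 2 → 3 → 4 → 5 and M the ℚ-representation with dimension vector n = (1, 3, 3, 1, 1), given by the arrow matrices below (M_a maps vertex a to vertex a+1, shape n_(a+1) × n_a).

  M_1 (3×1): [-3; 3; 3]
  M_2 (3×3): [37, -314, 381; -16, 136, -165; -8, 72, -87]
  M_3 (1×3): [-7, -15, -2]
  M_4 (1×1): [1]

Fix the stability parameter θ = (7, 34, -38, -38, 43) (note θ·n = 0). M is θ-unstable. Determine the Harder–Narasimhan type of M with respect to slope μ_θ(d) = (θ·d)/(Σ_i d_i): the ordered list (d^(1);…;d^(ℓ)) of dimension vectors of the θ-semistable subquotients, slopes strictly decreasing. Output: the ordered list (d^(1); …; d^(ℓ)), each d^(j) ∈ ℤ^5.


Interval decomposition of M: I[1,5], I[2,2], I[2,3], I[3,3].
HN type (ℓ=5): μ^(1)=43; μ^(2)=34; μ^(3)=-2; μ^(4)=-35/4; μ^(5)=-38

((0, 0, 0, 0, 1); (0, 1, 0, 0, 0); (0, 1, 1, 0, 0); (1, 1, 1, 1, 0); (0, 0, 1, 0, 0))


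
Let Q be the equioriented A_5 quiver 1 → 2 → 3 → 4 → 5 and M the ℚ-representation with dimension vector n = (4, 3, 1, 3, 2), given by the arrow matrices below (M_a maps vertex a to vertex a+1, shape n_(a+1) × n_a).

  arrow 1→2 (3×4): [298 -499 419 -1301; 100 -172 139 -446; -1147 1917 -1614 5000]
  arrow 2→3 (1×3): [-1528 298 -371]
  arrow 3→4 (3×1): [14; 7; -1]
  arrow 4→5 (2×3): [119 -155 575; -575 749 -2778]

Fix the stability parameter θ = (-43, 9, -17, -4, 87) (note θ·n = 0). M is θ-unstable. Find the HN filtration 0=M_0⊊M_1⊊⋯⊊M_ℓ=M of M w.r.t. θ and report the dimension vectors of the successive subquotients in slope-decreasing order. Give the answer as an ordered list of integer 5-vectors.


Via rank(M_{q-1}∘⋯∘M_p): M ≅ I[1,1], I[1,2]^2, I[1,5], I[4,4], I[4,5].
μ_θ-semistable layers: μ^(1)=87; μ^(2)=9; μ^(3)=-4; μ^(4)=-43

((0, 0, 0, 0, 2); (0, 2, 0, 0, 0); (0, 1, 1, 3, 0); (4, 0, 0, 0, 0))


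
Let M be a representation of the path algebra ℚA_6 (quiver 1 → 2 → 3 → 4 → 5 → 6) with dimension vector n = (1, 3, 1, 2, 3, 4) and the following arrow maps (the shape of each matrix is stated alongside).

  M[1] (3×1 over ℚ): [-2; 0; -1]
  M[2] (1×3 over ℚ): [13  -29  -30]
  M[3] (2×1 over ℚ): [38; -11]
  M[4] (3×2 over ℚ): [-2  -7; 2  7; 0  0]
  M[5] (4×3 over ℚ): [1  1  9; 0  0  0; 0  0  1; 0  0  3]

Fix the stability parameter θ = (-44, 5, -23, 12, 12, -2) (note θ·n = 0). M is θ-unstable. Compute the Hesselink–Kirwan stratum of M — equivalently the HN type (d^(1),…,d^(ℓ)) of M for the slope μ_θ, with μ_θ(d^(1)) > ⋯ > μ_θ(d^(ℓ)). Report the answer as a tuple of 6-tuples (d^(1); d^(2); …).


Via rank(M_{q-1}∘⋯∘M_p): M ≅ I[1,5], I[2,2]^2, I[4,4], I[5,6]^2, I[6,6]^2.
μ_θ-semistable layers: μ^(1)=12; μ^(2)=5; μ^(3)=-2; μ^(4)=-9; μ^(5)=-44

((0, 0, 0, 2, 1, 0); (0, 2, 0, 0, 2, 2); (0, 0, 0, 0, 0, 2); (0, 1, 1, 0, 0, 0); (1, 0, 0, 0, 0, 0))


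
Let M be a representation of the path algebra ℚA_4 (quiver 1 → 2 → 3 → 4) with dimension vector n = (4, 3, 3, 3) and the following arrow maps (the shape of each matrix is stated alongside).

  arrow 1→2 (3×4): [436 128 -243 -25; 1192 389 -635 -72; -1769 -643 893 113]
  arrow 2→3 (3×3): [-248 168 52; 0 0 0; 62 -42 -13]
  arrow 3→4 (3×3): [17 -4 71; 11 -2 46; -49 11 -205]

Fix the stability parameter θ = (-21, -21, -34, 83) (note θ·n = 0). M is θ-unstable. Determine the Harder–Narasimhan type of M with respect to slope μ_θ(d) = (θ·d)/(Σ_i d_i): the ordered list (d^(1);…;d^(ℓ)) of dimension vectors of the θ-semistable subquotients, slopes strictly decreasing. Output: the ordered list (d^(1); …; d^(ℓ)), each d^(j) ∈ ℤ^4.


Via rank(M_{q-1}∘⋯∘M_p): M ≅ I[1,1], I[1,2]^2, I[1,4], I[3,4]^2.
μ_θ-semistable layers: μ^(1)=83; μ^(2)=-21; μ^(3)=-76/3; μ^(4)=-34

((0, 0, 0, 3); (3, 2, 0, 0); (1, 1, 1, 0); (0, 0, 2, 0))


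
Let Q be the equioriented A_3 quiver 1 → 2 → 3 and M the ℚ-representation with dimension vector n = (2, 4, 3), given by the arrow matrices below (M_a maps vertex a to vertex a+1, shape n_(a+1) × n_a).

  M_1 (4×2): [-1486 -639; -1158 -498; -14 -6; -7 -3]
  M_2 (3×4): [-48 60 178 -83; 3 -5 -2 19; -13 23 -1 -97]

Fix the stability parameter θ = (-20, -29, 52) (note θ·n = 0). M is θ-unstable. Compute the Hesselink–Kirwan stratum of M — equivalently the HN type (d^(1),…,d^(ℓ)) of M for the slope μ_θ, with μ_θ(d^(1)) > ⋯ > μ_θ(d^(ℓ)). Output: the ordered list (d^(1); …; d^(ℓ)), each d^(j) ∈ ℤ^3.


Barcode: M ≅ I[1,3]^2, I[2,2], I[2,3]. HN layers by μ_θ (3 steps, strictly decreasing):
  μ^(1)=52; μ^(2)=-49/2; μ^(3)=-29

((0, 0, 3); (2, 2, 0); (0, 2, 0))


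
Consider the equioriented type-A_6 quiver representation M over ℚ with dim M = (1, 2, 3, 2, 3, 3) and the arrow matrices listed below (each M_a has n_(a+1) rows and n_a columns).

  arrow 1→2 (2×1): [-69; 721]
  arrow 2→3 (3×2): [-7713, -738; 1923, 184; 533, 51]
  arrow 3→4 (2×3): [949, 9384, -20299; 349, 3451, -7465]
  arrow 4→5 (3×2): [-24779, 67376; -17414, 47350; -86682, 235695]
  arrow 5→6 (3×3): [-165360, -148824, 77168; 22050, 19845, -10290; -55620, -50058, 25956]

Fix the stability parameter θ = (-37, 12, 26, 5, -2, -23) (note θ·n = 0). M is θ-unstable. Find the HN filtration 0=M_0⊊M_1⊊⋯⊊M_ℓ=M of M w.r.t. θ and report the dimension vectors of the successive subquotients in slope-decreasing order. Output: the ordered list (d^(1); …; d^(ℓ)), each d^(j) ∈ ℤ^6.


Via rank(M_{q-1}∘⋯∘M_p): M ≅ I[1,5], I[2,5], I[3,3], I[5,6], I[6,6]^2.
μ_θ-semistable layers: μ^(1)=26; μ^(2)=41/4; μ^(3)=-25/2; μ^(4)=-23; μ^(5)=-37

((0, 0, 1, 0, 0, 0); (0, 2, 2, 2, 2, 0); (0, 0, 0, 0, 1, 1); (0, 0, 0, 0, 0, 2); (1, 0, 0, 0, 0, 0))


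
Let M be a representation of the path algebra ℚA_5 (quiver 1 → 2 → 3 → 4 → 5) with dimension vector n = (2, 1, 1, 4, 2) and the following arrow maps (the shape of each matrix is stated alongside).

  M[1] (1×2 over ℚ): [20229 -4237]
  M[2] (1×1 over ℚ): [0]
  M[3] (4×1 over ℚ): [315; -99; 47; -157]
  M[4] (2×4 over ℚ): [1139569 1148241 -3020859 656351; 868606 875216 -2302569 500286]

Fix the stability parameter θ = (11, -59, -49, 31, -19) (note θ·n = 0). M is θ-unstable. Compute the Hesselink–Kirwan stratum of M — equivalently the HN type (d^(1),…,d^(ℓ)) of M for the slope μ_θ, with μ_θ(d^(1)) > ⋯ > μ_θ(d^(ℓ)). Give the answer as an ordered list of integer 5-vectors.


Interval decomposition of M: I[1,1], I[1,2], I[3,5], I[4,4]^2, I[4,5].
HN type (ℓ=5): μ^(1)=31; μ^(2)=11; μ^(3)=6; μ^(4)=-24; μ^(5)=-49

((0, 0, 0, 2, 0); (1, 0, 0, 0, 0); (0, 0, 0, 2, 2); (1, 1, 0, 0, 0); (0, 0, 1, 0, 0))


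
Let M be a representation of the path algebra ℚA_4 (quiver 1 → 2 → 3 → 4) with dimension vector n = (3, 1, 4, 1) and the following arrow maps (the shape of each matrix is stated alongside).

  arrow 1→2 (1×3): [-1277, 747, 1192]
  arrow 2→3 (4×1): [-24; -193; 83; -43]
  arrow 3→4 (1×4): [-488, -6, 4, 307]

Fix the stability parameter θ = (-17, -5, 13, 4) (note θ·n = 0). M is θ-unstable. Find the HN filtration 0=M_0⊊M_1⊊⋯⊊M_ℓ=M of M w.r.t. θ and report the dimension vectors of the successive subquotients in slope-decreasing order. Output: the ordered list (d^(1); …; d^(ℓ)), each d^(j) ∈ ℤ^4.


Interval decomposition of M: I[1,1]^2, I[1,4], I[3,3]^3.
HN type (ℓ=4): μ^(1)=13; μ^(2)=17/2; μ^(3)=-5; μ^(4)=-17

((0, 0, 3, 0); (0, 0, 1, 1); (0, 1, 0, 0); (3, 0, 0, 0))


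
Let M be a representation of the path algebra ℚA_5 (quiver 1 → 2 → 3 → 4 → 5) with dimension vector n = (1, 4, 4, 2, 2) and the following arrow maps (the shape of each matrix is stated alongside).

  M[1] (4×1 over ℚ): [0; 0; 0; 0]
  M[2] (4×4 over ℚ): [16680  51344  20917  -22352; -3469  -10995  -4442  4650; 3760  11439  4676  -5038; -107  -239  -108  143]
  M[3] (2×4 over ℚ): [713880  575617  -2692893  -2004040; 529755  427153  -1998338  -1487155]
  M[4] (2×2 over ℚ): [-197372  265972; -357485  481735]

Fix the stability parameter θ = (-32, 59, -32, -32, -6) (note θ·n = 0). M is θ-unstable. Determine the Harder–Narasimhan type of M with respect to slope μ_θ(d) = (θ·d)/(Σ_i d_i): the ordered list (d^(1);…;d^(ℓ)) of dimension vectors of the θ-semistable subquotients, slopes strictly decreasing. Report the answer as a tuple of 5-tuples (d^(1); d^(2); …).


Via rank(M_{q-1}∘⋯∘M_p): M ≅ I[1,1], I[2,3]^2, I[2,4], I[2,5], I[5,5].
μ_θ-semistable layers: μ^(1)=27/2; μ^(2)=-5/3; μ^(3)=-11/4; μ^(4)=-6; μ^(5)=-32

((0, 2, 2, 0, 0); (0, 1, 1, 1, 0); (0, 1, 1, 1, 1); (0, 0, 0, 0, 1); (1, 0, 0, 0, 0))


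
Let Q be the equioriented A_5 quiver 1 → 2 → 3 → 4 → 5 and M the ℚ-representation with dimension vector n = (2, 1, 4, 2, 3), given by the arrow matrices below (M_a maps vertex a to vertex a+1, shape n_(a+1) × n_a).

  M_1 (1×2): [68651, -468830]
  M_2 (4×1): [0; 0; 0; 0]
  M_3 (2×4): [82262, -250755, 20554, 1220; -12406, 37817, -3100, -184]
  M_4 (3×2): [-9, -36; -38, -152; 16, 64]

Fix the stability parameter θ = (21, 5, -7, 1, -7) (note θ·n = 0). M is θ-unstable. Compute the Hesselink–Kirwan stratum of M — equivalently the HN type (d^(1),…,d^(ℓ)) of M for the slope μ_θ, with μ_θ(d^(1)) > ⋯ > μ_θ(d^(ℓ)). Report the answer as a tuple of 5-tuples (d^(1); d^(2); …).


Barcode: M ≅ I[1,1], I[1,2], I[3,3]^2, I[3,4], I[3,5], I[5,5]^2. HN layers by μ_θ (5 steps, strictly decreasing):
  μ^(1)=21; μ^(2)=13; μ^(3)=1; μ^(4)=-3; μ^(5)=-7

((1, 0, 0, 0, 0); (1, 1, 0, 0, 0); (0, 0, 0, 1, 0); (0, 0, 0, 1, 1); (0, 0, 4, 0, 2))


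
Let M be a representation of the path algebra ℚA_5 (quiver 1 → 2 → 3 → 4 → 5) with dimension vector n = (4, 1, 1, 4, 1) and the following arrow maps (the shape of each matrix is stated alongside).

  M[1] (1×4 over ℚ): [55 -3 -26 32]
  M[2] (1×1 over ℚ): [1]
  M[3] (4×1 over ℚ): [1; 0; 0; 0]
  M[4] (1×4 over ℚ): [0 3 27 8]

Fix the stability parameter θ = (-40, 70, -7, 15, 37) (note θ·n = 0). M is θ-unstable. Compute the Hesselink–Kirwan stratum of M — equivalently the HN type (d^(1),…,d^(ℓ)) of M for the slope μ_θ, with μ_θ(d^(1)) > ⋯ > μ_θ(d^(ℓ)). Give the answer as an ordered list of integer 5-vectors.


Barcode: M ≅ I[1,1]^3, I[1,4], I[4,4]^2, I[4,5]. HN layers by μ_θ (4 steps, strictly decreasing):
  μ^(1)=37; μ^(2)=26; μ^(3)=15; μ^(4)=-40

((0, 0, 0, 0, 1); (0, 1, 1, 1, 0); (0, 0, 0, 3, 0); (4, 0, 0, 0, 0))


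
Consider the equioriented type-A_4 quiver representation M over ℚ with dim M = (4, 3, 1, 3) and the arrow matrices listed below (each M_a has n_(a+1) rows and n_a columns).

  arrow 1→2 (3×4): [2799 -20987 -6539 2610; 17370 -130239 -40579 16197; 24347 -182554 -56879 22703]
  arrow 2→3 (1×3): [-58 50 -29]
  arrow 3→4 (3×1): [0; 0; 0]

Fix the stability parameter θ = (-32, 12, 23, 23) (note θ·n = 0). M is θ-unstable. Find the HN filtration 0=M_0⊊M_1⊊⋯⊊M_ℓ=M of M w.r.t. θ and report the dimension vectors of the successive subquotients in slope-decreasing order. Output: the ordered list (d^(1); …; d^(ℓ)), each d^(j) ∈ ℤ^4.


Barcode: M ≅ I[1,1], I[1,2]^2, I[1,3], I[4,4]^3. HN layers by μ_θ (3 steps, strictly decreasing):
  μ^(1)=23; μ^(2)=12; μ^(3)=-32

((0, 0, 1, 3); (0, 3, 0, 0); (4, 0, 0, 0))


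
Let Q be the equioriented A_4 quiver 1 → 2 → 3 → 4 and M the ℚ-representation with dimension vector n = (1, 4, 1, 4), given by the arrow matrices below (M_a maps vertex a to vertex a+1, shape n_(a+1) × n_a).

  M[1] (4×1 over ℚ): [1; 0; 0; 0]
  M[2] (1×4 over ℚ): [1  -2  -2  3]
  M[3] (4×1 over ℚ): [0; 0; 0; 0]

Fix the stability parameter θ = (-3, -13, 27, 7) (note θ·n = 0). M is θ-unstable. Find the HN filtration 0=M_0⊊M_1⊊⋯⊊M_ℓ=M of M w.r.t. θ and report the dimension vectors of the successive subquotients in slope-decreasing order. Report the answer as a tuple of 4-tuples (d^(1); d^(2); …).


Barcode: M ≅ I[1,3], I[2,2]^3, I[4,4]^4. HN layers by μ_θ (4 steps, strictly decreasing):
  μ^(1)=27; μ^(2)=7; μ^(3)=-8; μ^(4)=-13

((0, 0, 1, 0); (0, 0, 0, 4); (1, 1, 0, 0); (0, 3, 0, 0))


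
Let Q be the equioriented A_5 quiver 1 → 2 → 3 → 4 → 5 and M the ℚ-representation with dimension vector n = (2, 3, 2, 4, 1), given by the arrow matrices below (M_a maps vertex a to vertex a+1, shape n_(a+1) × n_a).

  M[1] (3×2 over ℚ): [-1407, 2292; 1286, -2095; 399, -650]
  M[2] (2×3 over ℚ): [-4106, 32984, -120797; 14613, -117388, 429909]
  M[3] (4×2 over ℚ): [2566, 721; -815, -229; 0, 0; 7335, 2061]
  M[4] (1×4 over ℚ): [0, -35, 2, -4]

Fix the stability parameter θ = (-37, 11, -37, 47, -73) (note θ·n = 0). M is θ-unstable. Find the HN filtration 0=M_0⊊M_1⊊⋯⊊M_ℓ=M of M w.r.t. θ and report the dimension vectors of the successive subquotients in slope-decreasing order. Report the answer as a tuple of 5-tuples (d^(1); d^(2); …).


Interval decomposition of M: I[1,4], I[1,5], I[2,2], I[4,4]^2.
HN type (ℓ=4): μ^(1)=47; μ^(2)=11; μ^(3)=-13; μ^(4)=-37

((0, 0, 0, 3, 0); (0, 1, 0, 0, 0); (0, 2, 2, 1, 1); (2, 0, 0, 0, 0))


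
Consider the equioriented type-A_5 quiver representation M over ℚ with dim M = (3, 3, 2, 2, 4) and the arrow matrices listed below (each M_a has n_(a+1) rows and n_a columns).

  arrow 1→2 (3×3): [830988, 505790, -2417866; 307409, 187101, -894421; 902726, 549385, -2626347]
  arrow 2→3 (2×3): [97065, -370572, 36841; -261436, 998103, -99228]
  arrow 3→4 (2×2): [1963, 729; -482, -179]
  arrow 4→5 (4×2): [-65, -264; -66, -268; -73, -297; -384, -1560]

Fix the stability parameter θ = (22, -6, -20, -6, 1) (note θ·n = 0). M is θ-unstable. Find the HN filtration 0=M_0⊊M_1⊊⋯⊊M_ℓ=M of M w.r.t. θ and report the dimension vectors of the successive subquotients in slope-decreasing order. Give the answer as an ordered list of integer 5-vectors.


Via rank(M_{q-1}∘⋯∘M_p): M ≅ I[1,1], I[1,5]^2, I[2,2], I[5,5]^2.
μ_θ-semistable layers: μ^(1)=22; μ^(2)=1; μ^(3)=-5/2; μ^(4)=-6

((1, 0, 0, 0, 0); (0, 0, 0, 0, 4); (2, 2, 2, 2, 0); (0, 1, 0, 0, 0))


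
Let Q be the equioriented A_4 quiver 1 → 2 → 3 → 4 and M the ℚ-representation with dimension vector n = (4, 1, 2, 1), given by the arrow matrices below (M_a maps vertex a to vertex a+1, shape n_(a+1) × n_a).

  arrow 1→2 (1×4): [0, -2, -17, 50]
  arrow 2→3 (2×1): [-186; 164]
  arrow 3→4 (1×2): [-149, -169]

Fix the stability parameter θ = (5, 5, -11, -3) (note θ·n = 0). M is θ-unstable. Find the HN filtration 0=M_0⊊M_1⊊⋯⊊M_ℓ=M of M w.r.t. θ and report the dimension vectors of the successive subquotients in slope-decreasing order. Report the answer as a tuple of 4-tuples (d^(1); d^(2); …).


Via rank(M_{q-1}∘⋯∘M_p): M ≅ I[1,1]^3, I[1,4], I[3,3].
μ_θ-semistable layers: μ^(1)=5; μ^(2)=-1; μ^(3)=-11

((3, 0, 0, 0); (1, 1, 1, 1); (0, 0, 1, 0))


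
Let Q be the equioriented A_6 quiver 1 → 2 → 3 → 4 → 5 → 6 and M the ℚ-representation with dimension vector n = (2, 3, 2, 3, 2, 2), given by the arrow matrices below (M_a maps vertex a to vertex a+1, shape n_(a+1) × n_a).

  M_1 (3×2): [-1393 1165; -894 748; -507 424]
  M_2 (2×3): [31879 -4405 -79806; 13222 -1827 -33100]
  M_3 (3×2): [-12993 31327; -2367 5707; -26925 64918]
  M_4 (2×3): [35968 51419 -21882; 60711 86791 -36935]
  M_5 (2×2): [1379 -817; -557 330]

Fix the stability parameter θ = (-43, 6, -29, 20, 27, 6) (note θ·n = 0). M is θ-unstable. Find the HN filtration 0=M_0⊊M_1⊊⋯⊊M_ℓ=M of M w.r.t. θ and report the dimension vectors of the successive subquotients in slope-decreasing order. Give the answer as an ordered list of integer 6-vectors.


Barcode: M ≅ I[1,6]^2, I[2,2], I[4,4]. HN layers by μ_θ (5 steps, strictly decreasing):
  μ^(1)=20; μ^(2)=53/3; μ^(3)=6; μ^(4)=-23/2; μ^(5)=-43

((0, 0, 0, 1, 0, 0); (0, 0, 0, 2, 2, 2); (0, 1, 0, 0, 0, 0); (0, 2, 2, 0, 0, 0); (2, 0, 0, 0, 0, 0))


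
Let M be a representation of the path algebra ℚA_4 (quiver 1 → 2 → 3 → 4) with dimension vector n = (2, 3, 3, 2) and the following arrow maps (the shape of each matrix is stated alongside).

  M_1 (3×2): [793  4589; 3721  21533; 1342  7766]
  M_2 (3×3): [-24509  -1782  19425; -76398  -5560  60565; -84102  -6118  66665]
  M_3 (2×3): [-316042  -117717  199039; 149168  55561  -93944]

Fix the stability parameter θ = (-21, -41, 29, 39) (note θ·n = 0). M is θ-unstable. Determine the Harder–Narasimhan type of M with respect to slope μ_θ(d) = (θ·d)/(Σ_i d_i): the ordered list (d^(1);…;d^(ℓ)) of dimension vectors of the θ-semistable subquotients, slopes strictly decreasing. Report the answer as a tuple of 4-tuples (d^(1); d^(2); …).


Via rank(M_{q-1}∘⋯∘M_p): M ≅ I[1,1], I[1,3], I[2,4]^2.
μ_θ-semistable layers: μ^(1)=39; μ^(2)=29; μ^(3)=-21; μ^(4)=-31; μ^(5)=-41

((0, 0, 0, 2); (0, 0, 3, 0); (1, 0, 0, 0); (1, 1, 0, 0); (0, 2, 0, 0))


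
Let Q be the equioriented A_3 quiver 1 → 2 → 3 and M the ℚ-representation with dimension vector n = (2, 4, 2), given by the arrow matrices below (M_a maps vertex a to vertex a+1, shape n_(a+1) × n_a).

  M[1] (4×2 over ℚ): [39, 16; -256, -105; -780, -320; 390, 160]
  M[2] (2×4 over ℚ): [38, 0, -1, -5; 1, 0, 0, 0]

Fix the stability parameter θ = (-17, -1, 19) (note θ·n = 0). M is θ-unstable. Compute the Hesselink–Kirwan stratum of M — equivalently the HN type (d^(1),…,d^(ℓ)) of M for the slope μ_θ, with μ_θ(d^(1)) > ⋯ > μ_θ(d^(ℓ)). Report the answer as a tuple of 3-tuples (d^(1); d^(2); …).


Via rank(M_{q-1}∘⋯∘M_p): M ≅ I[1,2], I[1,3], I[2,2], I[2,3].
μ_θ-semistable layers: μ^(1)=19; μ^(2)=-1; μ^(3)=-17

((0, 0, 2); (0, 4, 0); (2, 0, 0))


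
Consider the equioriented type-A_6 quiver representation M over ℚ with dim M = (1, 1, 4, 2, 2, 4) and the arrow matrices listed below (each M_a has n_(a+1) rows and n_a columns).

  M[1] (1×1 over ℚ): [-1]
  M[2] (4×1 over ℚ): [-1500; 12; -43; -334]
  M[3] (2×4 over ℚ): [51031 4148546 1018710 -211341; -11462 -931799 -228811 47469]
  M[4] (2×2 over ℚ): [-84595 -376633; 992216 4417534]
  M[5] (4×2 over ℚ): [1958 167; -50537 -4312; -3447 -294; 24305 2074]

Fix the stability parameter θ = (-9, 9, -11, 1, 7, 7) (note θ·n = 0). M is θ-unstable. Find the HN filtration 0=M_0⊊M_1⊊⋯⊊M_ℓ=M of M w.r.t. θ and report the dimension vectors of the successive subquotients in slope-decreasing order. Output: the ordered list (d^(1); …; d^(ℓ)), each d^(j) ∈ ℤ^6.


Via rank(M_{q-1}∘⋯∘M_p): M ≅ I[1,6], I[3,3]^2, I[3,6], I[6,6]^2.
μ_θ-semistable layers: μ^(1)=7; μ^(2)=1; μ^(3)=-1; μ^(4)=-9; μ^(5)=-11

((0, 0, 0, 0, 2, 4); (0, 0, 0, 2, 0, 0); (0, 1, 1, 0, 0, 0); (1, 0, 0, 0, 0, 0); (0, 0, 3, 0, 0, 0))


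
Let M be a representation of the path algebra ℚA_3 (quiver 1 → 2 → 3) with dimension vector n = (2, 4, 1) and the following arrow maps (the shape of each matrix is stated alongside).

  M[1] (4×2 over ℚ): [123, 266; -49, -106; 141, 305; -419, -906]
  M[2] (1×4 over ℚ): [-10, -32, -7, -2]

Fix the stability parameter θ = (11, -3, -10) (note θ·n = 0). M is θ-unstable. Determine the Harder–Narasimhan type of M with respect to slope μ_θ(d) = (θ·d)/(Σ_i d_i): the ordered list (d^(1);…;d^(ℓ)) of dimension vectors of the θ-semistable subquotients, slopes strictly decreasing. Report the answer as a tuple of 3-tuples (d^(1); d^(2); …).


Barcode: M ≅ I[1,2], I[1,3], I[2,2]^2. HN layers by μ_θ (3 steps, strictly decreasing):
  μ^(1)=4; μ^(2)=-2/3; μ^(3)=-3

((1, 1, 0); (1, 1, 1); (0, 2, 0))


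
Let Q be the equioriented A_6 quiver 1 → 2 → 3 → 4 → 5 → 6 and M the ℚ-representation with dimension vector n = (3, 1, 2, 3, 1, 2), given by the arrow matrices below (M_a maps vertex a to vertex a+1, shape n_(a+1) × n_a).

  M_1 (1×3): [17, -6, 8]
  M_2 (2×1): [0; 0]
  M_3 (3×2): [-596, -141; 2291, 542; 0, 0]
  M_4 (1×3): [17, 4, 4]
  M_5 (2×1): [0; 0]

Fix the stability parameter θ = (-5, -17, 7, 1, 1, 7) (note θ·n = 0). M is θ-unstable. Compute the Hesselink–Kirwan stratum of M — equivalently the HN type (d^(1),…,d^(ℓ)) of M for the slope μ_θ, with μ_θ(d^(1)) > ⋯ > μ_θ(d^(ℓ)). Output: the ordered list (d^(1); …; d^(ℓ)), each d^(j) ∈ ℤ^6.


Barcode: M ≅ I[1,1]^2, I[1,2], I[3,4], I[3,5], I[4,4], I[6,6]^2. HN layers by μ_θ (6 steps, strictly decreasing):
  μ^(1)=7; μ^(2)=4; μ^(3)=3; μ^(4)=1; μ^(5)=-5; μ^(6)=-11

((0, 0, 0, 0, 0, 2); (0, 0, 1, 1, 0, 0); (0, 0, 1, 1, 1, 0); (0, 0, 0, 1, 0, 0); (2, 0, 0, 0, 0, 0); (1, 1, 0, 0, 0, 0))


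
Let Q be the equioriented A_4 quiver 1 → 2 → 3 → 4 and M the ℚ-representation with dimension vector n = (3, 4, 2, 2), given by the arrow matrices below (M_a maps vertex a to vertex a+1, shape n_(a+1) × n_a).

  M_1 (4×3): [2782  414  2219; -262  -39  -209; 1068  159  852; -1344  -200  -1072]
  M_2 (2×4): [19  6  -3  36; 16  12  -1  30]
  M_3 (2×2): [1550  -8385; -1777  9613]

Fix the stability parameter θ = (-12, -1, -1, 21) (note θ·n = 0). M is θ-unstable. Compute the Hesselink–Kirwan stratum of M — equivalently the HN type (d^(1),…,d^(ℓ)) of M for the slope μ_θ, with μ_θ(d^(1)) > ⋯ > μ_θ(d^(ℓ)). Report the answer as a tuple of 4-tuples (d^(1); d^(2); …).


Interval decomposition of M: I[1,1], I[1,4]^2, I[2,2]^2.
HN type (ℓ=3): μ^(1)=21; μ^(2)=-1; μ^(3)=-12

((0, 0, 0, 2); (0, 4, 2, 0); (3, 0, 0, 0))


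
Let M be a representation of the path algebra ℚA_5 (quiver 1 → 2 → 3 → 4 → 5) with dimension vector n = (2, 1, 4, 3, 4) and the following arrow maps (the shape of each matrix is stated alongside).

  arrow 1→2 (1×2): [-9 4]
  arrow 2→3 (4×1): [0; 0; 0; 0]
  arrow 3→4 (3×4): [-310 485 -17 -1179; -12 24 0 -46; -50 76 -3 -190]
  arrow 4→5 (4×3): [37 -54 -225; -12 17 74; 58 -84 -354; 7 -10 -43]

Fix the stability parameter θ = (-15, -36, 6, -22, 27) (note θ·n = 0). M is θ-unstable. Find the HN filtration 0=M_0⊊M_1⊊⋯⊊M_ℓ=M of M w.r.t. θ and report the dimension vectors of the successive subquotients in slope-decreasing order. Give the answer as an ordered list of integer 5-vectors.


Interval decomposition of M: I[1,1], I[1,2], I[3,3], I[3,4], I[3,5]^2, I[5,5]^2.
HN type (ℓ=5): μ^(1)=27; μ^(2)=6; μ^(3)=-8; μ^(4)=-15; μ^(5)=-51/2

((0, 0, 0, 0, 4); (0, 0, 1, 0, 0); (0, 0, 3, 3, 0); (1, 0, 0, 0, 0); (1, 1, 0, 0, 0))


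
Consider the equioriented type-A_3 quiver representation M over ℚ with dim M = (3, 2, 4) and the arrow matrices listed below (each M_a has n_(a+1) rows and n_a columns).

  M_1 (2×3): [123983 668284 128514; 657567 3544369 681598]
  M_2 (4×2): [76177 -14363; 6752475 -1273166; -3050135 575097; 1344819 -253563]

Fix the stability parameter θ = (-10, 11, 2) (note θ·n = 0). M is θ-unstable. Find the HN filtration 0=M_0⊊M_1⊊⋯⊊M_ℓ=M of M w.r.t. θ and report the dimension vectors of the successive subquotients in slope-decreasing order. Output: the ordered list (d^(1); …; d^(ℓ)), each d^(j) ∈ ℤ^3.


Barcode: M ≅ I[1,1], I[1,3]^2, I[3,3]^2. HN layers by μ_θ (3 steps, strictly decreasing):
  μ^(1)=13/2; μ^(2)=2; μ^(3)=-10

((0, 2, 2); (0, 0, 2); (3, 0, 0))


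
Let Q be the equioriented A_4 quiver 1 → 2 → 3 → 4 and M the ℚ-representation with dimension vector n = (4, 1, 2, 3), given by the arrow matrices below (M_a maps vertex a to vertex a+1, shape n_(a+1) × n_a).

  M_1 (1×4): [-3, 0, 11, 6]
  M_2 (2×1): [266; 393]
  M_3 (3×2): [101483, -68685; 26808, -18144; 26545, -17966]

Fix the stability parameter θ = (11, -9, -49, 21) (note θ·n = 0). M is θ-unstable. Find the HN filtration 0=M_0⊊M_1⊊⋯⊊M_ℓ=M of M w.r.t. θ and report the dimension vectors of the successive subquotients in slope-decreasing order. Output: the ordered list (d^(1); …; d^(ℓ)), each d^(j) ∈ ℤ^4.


Via rank(M_{q-1}∘⋯∘M_p): M ≅ I[1,1]^3, I[1,4], I[3,4], I[4,4].
μ_θ-semistable layers: μ^(1)=21; μ^(2)=11; μ^(3)=-47/3; μ^(4)=-49

((0, 0, 0, 3); (3, 0, 0, 0); (1, 1, 1, 0); (0, 0, 1, 0))


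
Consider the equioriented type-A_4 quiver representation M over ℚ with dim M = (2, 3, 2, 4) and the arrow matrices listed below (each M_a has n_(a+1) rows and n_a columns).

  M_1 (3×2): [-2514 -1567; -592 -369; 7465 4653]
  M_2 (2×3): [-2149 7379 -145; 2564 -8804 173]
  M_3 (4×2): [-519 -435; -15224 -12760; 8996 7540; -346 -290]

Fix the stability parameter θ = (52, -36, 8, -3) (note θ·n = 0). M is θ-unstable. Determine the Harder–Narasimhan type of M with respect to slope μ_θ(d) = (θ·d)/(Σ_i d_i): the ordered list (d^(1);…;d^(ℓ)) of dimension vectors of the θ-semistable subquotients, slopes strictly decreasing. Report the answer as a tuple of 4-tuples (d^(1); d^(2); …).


Barcode: M ≅ I[1,3], I[1,4], I[2,2], I[4,4]^3. HN layers by μ_θ (4 steps, strictly decreasing):
  μ^(1)=8; μ^(2)=21/4; μ^(3)=-3; μ^(4)=-36

((1, 1, 1, 0); (1, 1, 1, 1); (0, 0, 0, 3); (0, 1, 0, 0))


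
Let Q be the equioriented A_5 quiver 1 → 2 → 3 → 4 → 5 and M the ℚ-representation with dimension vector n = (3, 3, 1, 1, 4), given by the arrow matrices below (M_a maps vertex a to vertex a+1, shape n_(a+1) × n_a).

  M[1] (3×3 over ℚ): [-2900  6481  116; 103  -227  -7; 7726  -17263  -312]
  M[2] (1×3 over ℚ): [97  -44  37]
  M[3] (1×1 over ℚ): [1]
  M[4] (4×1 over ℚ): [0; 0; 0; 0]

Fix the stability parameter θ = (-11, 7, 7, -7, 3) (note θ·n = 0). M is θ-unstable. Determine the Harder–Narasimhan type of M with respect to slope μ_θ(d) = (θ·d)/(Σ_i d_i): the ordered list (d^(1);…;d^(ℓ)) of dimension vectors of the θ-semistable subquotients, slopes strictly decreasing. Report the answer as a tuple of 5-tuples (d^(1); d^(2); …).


Interval decomposition of M: I[1,2]^2, I[1,4], I[5,5]^4.
HN type (ℓ=4): μ^(1)=7; μ^(2)=3; μ^(3)=7/3; μ^(4)=-11

((0, 2, 0, 0, 0); (0, 0, 0, 0, 4); (0, 1, 1, 1, 0); (3, 0, 0, 0, 0))


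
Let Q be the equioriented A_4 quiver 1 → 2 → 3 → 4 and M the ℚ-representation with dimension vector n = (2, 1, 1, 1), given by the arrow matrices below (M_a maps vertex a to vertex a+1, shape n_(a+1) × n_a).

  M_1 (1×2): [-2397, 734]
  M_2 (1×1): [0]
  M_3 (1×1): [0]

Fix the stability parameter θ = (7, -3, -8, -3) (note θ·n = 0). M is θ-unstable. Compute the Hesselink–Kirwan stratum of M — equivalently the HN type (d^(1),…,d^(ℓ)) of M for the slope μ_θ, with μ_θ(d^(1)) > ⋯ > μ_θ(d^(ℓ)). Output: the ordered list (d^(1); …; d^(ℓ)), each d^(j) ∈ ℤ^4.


Barcode: M ≅ I[1,1], I[1,2], I[3,3], I[4,4]. HN layers by μ_θ (4 steps, strictly decreasing):
  μ^(1)=7; μ^(2)=2; μ^(3)=-3; μ^(4)=-8

((1, 0, 0, 0); (1, 1, 0, 0); (0, 0, 0, 1); (0, 0, 1, 0))


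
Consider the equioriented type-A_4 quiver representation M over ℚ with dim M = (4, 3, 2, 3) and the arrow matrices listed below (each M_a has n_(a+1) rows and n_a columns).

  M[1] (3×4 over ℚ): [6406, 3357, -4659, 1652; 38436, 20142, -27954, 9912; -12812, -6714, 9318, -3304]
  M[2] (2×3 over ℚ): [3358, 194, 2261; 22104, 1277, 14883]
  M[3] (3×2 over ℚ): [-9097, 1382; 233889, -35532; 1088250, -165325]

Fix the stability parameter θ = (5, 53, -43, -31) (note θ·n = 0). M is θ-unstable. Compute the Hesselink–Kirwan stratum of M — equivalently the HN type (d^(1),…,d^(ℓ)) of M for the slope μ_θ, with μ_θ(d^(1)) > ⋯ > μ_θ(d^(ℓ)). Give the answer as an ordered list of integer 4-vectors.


Via rank(M_{q-1}∘⋯∘M_p): M ≅ I[1,1]^3, I[1,2], I[2,4]^2, I[4,4].
μ_θ-semistable layers: μ^(1)=53; μ^(2)=5; μ^(3)=-7; μ^(4)=-31

((0, 1, 0, 0); (4, 0, 0, 0); (0, 2, 2, 2); (0, 0, 0, 1))


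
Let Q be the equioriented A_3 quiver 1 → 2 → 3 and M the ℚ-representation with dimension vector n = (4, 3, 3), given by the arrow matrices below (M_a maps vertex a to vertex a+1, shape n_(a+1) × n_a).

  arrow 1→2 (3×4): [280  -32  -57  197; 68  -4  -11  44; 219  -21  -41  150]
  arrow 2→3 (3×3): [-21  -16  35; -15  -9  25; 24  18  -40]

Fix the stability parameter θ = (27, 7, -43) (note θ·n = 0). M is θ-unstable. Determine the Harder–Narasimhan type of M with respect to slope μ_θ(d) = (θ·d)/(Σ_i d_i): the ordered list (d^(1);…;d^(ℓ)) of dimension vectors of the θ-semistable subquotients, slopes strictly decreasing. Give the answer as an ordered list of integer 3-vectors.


Interval decomposition of M: I[1,1], I[1,2], I[1,3]^2, I[3,3].
HN type (ℓ=4): μ^(1)=27; μ^(2)=17; μ^(3)=-3; μ^(4)=-43

((1, 0, 0); (1, 1, 0); (2, 2, 2); (0, 0, 1))


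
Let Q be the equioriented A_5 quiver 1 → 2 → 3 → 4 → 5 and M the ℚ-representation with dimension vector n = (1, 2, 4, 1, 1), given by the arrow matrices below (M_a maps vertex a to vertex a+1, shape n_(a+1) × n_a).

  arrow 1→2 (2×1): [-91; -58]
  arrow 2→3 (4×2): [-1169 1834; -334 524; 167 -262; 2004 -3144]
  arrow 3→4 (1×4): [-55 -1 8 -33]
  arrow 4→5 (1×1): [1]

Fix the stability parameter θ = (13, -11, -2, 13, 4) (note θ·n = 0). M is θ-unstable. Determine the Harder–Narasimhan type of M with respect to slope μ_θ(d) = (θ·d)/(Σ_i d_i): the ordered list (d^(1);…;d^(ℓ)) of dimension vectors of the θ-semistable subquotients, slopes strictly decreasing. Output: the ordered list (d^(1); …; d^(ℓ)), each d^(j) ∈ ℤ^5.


Interval decomposition of M: I[1,5], I[2,2], I[3,3]^3.
HN type (ℓ=4): μ^(1)=17/2; μ^(2)=0; μ^(3)=-2; μ^(4)=-11

((0, 0, 0, 1, 1); (1, 1, 1, 0, 0); (0, 0, 3, 0, 0); (0, 1, 0, 0, 0))


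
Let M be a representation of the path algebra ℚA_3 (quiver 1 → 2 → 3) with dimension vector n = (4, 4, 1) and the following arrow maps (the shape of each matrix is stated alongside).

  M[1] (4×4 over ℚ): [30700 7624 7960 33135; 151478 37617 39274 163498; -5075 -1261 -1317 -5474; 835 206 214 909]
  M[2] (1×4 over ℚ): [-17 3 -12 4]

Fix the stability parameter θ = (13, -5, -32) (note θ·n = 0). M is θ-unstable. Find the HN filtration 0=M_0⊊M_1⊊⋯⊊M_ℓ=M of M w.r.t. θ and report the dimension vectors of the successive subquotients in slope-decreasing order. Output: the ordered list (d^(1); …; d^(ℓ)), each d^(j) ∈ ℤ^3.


Barcode: M ≅ I[1,2]^3, I[1,3]. HN layers by μ_θ (2 steps, strictly decreasing):
  μ^(1)=4; μ^(2)=-8

((3, 3, 0); (1, 1, 1))


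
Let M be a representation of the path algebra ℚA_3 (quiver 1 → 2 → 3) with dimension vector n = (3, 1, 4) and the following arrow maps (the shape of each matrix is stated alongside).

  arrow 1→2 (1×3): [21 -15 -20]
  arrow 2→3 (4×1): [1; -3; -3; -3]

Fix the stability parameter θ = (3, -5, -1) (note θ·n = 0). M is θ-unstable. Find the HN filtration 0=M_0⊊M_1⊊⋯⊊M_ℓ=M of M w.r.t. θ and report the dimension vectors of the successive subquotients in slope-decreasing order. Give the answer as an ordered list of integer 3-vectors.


Barcode: M ≅ I[1,1]^2, I[1,3], I[3,3]^3. HN layers by μ_θ (2 steps, strictly decreasing):
  μ^(1)=3; μ^(2)=-1

((2, 0, 0); (1, 1, 4))


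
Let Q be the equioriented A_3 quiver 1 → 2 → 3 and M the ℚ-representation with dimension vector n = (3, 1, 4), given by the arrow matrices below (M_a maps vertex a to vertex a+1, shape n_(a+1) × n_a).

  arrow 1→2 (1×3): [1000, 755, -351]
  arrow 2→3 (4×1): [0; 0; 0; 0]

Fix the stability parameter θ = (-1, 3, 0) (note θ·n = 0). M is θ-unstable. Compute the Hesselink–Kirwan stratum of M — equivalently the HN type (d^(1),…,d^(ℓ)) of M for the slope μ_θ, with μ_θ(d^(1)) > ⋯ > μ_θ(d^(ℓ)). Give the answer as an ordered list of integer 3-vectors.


Interval decomposition of M: I[1,1]^2, I[1,2], I[3,3]^4.
HN type (ℓ=3): μ^(1)=3; μ^(2)=0; μ^(3)=-1

((0, 1, 0); (0, 0, 4); (3, 0, 0))


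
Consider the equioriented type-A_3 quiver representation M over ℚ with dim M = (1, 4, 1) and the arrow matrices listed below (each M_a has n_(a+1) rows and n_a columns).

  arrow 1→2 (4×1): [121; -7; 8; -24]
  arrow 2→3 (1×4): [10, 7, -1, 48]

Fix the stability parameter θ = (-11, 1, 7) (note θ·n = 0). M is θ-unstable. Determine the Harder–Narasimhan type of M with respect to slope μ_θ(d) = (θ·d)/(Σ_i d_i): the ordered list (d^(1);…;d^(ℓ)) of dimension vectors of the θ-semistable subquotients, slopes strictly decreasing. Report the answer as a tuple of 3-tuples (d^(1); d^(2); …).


Barcode: M ≅ I[1,3], I[2,2]^3. HN layers by μ_θ (3 steps, strictly decreasing):
  μ^(1)=7; μ^(2)=1; μ^(3)=-11

((0, 0, 1); (0, 4, 0); (1, 0, 0))


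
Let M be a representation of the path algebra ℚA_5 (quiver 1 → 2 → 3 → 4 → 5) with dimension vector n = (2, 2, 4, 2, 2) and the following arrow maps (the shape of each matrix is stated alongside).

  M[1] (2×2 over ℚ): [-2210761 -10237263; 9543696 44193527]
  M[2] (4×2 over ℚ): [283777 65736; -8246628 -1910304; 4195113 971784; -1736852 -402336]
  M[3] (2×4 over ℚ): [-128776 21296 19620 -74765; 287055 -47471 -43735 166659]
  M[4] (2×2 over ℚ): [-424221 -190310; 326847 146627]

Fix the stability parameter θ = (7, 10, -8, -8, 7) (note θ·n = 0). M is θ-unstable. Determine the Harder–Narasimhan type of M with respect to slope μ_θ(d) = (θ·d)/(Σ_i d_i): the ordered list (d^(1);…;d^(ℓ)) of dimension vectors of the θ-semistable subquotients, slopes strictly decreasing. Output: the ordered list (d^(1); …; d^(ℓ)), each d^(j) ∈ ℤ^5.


Barcode: M ≅ I[1,2], I[1,3], I[3,3], I[3,5]^2. HN layers by μ_θ (4 steps, strictly decreasing):
  μ^(1)=10; μ^(2)=7; μ^(3)=3; μ^(4)=-8

((0, 1, 0, 0, 0); (1, 0, 0, 0, 2); (1, 1, 1, 0, 0); (0, 0, 3, 2, 0))


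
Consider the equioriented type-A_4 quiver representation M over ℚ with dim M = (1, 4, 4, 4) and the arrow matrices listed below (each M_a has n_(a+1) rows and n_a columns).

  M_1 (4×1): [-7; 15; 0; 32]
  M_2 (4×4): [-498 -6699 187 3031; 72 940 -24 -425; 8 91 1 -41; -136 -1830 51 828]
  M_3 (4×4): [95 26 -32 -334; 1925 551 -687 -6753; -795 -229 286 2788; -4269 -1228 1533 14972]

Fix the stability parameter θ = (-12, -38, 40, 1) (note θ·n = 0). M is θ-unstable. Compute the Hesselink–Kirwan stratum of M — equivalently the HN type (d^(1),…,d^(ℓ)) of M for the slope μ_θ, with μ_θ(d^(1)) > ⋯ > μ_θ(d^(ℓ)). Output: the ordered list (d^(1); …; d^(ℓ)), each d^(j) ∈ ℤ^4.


Via rank(M_{q-1}∘⋯∘M_p): M ≅ I[1,4], I[2,4]^3.
μ_θ-semistable layers: μ^(1)=41/2; μ^(2)=-25; μ^(3)=-38

((0, 0, 4, 4); (1, 1, 0, 0); (0, 3, 0, 0))


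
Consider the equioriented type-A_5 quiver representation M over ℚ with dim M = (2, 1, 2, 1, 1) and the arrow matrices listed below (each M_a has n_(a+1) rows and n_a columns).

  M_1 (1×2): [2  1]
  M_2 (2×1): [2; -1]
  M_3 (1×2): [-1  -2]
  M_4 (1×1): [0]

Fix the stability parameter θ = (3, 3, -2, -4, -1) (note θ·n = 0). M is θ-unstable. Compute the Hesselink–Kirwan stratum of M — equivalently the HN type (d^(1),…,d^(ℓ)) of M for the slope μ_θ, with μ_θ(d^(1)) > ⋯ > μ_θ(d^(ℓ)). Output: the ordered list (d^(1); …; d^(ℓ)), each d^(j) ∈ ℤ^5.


Via rank(M_{q-1}∘⋯∘M_p): M ≅ I[1,1], I[1,3], I[3,4], I[5,5].
μ_θ-semistable layers: μ^(1)=3; μ^(2)=4/3; μ^(3)=-1; μ^(4)=-3

((1, 0, 0, 0, 0); (1, 1, 1, 0, 0); (0, 0, 0, 0, 1); (0, 0, 1, 1, 0))


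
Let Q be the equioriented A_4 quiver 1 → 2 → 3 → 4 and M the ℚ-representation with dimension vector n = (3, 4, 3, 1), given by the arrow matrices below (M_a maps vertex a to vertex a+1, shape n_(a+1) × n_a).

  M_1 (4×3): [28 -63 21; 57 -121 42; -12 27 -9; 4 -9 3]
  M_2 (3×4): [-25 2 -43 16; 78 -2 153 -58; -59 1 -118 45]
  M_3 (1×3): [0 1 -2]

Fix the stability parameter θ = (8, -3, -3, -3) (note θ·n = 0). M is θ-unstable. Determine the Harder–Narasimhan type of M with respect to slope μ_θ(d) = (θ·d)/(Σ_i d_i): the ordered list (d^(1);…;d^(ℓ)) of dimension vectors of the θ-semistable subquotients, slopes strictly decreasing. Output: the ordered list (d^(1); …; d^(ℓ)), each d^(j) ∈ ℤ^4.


Via rank(M_{q-1}∘⋯∘M_p): M ≅ I[1,1], I[1,3], I[1,4], I[2,2], I[2,3].
μ_θ-semistable layers: μ^(1)=8; μ^(2)=2/3; μ^(3)=-1/4; μ^(4)=-3

((1, 0, 0, 0); (1, 1, 1, 0); (1, 1, 1, 1); (0, 2, 1, 0))


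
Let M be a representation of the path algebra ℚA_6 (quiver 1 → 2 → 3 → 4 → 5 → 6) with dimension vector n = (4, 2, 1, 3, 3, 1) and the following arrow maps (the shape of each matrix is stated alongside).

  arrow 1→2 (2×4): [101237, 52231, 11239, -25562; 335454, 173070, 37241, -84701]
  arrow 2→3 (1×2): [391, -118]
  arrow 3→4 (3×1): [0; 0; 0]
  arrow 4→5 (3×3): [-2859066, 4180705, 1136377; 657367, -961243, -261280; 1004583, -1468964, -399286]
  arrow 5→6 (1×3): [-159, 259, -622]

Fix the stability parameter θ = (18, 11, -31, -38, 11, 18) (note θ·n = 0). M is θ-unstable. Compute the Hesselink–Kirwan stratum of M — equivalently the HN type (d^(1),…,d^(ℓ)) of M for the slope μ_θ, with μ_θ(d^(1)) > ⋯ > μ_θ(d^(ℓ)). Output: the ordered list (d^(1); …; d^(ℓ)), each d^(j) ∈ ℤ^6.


Via rank(M_{q-1}∘⋯∘M_p): M ≅ I[1,1]^2, I[1,2], I[1,3], I[4,5]^2, I[4,6].
μ_θ-semistable layers: μ^(1)=18; μ^(2)=29/2; μ^(3)=11; μ^(4)=-2/3; μ^(5)=-38

((2, 0, 0, 0, 0, 1); (1, 1, 0, 0, 0, 0); (0, 0, 0, 0, 3, 0); (1, 1, 1, 0, 0, 0); (0, 0, 0, 3, 0, 0))


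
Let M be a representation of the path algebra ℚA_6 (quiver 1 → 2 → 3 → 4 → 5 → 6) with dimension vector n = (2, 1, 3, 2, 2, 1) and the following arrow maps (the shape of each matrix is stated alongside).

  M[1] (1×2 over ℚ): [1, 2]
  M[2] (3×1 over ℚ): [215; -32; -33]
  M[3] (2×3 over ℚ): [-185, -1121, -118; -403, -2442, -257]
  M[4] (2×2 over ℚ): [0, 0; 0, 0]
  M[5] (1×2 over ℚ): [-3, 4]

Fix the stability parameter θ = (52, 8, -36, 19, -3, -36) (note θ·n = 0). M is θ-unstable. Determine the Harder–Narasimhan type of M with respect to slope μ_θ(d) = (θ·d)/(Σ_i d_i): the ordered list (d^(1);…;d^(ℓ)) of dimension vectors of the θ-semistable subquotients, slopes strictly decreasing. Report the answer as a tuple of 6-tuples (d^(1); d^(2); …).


Via rank(M_{q-1}∘⋯∘M_p): M ≅ I[1,1], I[1,4], I[3,3], I[3,4], I[5,5], I[5,6].
μ_θ-semistable layers: μ^(1)=52; μ^(2)=19; μ^(3)=8; μ^(4)=-3; μ^(5)=-39/2; μ^(6)=-36

((1, 0, 0, 0, 0, 0); (0, 0, 0, 2, 0, 0); (1, 1, 1, 0, 0, 0); (0, 0, 0, 0, 1, 0); (0, 0, 0, 0, 1, 1); (0, 0, 2, 0, 0, 0))


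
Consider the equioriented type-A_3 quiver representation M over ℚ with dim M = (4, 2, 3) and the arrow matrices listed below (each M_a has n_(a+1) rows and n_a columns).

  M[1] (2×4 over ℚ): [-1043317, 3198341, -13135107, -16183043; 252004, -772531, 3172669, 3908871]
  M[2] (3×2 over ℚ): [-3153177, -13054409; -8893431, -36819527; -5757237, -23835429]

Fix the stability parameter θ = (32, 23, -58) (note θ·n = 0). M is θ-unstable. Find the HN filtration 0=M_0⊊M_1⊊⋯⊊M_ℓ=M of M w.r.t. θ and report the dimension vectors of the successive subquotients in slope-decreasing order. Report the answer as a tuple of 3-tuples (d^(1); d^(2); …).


Barcode: M ≅ I[1,1]^2, I[1,2], I[1,3], I[3,3]^2. HN layers by μ_θ (4 steps, strictly decreasing):
  μ^(1)=32; μ^(2)=55/2; μ^(3)=-1; μ^(4)=-58

((2, 0, 0); (1, 1, 0); (1, 1, 1); (0, 0, 2))
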